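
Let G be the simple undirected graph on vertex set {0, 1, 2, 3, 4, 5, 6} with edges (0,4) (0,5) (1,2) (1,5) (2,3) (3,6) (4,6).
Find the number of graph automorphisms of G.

G is 2-regular and connected on 7 vertices, i.e. the cycle C_7. The automorphisms of the 7-cycle are exactly the symmetries of a regular 7-gon: the dihedral group D_7, |D_7| = 14.

14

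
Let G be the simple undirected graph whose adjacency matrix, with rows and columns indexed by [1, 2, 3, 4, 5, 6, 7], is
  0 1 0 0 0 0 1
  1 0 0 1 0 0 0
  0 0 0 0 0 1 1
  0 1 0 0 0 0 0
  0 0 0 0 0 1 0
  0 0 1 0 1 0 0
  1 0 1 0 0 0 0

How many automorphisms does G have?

2

The degree sequence is [2, 2, 2, 1, 1, 2, 2]; the two degree-1 vertices 4 and 5 are the ends of a path, so G = P_7. A path has exactly one nontrivial symmetry — reversal — giving Aut(G) of order 2.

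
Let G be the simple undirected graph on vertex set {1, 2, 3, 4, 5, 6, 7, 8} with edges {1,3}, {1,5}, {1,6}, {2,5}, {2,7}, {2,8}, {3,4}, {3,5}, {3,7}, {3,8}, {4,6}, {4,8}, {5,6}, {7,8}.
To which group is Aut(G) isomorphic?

The degree sequence is [3, 3, 5, 3, 4, 3, 3, 4]. Checking the degree-preserving permutations of the vertex set shows that none except the identity preserves every edge, so Aut(G) is trivial.

the trivial group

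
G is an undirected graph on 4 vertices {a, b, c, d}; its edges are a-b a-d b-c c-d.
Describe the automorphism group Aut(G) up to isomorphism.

G is 2-regular and bipartite on 2^2 = 4 vertices with girth 4; it is the hypercube graph Q_2. Aut(Q_2) consists of the signed permutations of the 2 coordinate axes: 2! permutations times 2^2 sign flips, so |Aut| = 2^2·2! = 8.

D_4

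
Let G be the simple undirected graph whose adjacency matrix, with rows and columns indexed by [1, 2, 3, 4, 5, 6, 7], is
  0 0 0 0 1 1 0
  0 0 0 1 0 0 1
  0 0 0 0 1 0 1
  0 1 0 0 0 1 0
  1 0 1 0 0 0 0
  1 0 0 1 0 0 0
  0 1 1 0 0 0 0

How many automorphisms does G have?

G is 2-regular and connected on 7 vertices, i.e. the cycle C_7. The automorphisms of the 7-cycle are exactly the symmetries of a regular 7-gon: the dihedral group D_7, |D_7| = 14.

14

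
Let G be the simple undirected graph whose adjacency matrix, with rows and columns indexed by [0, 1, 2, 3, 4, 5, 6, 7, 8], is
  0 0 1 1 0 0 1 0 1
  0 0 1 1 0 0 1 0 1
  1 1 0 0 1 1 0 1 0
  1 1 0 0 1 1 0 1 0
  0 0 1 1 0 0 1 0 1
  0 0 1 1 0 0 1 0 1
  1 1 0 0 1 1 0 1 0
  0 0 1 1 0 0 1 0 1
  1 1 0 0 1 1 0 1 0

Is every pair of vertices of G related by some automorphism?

No

Automorphisms preserve degree, but G has vertices of degree 4 and vertices of degree 5; no automorphism maps one to the other, so G is not vertex-transitive.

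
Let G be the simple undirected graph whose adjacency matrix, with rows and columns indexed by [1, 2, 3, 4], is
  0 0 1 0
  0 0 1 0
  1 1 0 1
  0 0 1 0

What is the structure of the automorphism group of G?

the symmetric group on 3 letters

Vertex 3 has degree 3 and every other vertex has degree 1, so G is the star K_{1,3} with centre 3. Any automorphism fixes the centre and permutes the 3 leaves freely, so Aut(G) ≅ S_3 of order 3! = 6.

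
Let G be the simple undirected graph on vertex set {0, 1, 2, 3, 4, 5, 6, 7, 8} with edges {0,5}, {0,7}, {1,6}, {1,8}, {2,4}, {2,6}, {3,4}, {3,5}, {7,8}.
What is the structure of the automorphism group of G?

G is 2-regular and connected on 9 vertices, i.e. the cycle C_9. C_9 has 9 rotations and 9 reflections, so Aut(C_9) ≅ D_9 of order 18.

D_9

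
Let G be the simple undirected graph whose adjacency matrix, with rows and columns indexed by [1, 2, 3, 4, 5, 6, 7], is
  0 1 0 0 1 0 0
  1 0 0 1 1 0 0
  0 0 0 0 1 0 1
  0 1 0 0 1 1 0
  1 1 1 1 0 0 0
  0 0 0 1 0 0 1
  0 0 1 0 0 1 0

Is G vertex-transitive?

No

Vertex 5 is the only vertex of degree 4, so every automorphism fixes it; G is not vertex-transitive.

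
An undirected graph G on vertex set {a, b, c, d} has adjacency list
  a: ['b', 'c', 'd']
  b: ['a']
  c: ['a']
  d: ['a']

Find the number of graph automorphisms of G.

Vertex a has degree 3 and every other vertex has degree 1, so G is the star K_{1,3} with centre a. Any automorphism fixes the centre and permutes the 3 leaves freely, so Aut(G) ≅ S_3 of order 3! = 6.

6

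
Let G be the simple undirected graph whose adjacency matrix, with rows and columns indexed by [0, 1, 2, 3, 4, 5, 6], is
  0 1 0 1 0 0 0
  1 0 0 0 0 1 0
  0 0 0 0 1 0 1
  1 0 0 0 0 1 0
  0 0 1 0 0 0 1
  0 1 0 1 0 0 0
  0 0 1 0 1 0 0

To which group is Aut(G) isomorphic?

G has two connected components, {0, 1, 3, 5} and {2, 4, 6}; each is 2-regular, so G = C_4 ⊔ C_3. The components are non-isomorphic (different sizes), so Aut(G) = Aut(C_3) × Aut(C_4) = D_3 × D_4 of order 6·8 = 48.

D_3 × D_4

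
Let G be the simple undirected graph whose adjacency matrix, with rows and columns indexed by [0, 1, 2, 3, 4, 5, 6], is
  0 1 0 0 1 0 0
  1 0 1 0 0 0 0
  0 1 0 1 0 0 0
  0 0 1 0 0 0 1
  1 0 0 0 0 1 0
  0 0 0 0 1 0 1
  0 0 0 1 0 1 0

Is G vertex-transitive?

G is 2-regular and connected on 7 vertices, i.e. the cycle C_7. The automorphisms of the 7-cycle are exactly the symmetries of a regular 7-gon: the dihedral group D_7, |D_7| = 14. Under this action every vertex can be carried to every other, so G is vertex-transitive.

Yes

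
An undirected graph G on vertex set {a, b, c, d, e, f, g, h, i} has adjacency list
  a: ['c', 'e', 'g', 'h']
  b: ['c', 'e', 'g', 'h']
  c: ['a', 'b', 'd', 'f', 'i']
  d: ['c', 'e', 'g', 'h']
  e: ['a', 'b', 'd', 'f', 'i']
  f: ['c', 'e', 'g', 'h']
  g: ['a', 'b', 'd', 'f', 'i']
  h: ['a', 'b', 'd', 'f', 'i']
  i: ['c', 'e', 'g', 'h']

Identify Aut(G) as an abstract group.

S_5 × S_4

The vertices split by degree into {c, e, g, h} (degree 5) and {a, b, d, f, i} (degree 4); every edge runs between the two parts, so G is the complete bipartite graph K_{4,5}. Automorphisms preserve the bipartition setwise (since the parts differ in size) and act as S_5 × S_4 within it; |Aut| = 2880.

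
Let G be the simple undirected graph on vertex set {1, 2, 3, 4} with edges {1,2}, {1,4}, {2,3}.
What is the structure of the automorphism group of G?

The degree sequence is [2, 2, 1, 1]; the two degree-1 vertices 3 and 4 are the ends of a path, so G = P_4. A path has exactly one nontrivial symmetry — reversal — giving Aut(G) of order 2.

the cyclic group of order 2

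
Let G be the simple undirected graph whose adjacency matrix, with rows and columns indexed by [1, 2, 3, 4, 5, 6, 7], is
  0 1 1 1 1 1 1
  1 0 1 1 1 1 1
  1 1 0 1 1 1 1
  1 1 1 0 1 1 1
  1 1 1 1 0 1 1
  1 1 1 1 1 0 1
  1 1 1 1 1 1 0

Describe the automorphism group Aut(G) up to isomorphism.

the symmetric group on 7 letters

All 7 vertices are pairwise adjacent: G = K_7. Any permutation of the 7 vertices preserves K_7, so Aut(K_7) = S_7 of order 7! = 5040.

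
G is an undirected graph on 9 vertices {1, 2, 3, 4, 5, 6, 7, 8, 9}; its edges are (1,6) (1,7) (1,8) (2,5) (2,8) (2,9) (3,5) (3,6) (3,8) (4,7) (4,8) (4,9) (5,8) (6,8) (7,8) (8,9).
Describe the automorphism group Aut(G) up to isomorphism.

the dihedral group of order 16

Vertex 8 is the unique vertex of degree 8; the remaining 8 vertices each have degree 3 and induce a cycle, so G is the wheel on 9 vertices with hub 8. With the hub fixed, the remaining symmetry is that of the rim cycle C_8, giving the dihedral group D_8.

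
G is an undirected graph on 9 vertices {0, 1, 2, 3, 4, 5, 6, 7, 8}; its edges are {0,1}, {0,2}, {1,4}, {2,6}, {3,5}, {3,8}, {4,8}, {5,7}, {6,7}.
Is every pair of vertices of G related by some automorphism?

Every vertex has degree 2 and the graph is connected, so G is the 9-cycle C_9. The automorphisms of the 9-cycle are exactly the symmetries of a regular 9-gon: the dihedral group D_9, |D_9| = 18. This group acts transitively on the 9 vertices.

Yes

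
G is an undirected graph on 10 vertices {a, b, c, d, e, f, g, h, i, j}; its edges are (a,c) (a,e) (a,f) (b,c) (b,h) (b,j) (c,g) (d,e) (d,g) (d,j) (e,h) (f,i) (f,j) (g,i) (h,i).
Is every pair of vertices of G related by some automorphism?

Yes

G is 3-regular on 10 vertices with no triangles and no 4-cycles (girth 5): this is the Petersen graph. It is a classical fact that the Petersen graph has automorphism group S_5 (order 120), arising from its description as the Kneser graph K(5,2). This group acts transitively on the 10 vertices.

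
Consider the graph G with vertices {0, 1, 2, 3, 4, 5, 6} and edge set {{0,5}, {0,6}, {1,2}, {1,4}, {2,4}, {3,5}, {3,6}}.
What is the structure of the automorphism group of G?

G has two connected components, {0, 3, 5, 6} and {1, 2, 4}; each is 2-regular, so G = C_4 ⊔ C_3. The components are non-isomorphic (different sizes), so Aut(G) = Aut(C_3) × Aut(C_4) = D_3 × D_4 of order 6·8 = 48.

D_3 × D_4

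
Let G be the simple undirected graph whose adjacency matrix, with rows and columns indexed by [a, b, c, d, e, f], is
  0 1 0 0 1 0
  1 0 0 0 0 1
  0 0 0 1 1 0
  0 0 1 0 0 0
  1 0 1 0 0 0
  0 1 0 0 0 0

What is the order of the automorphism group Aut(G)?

2

The degree sequence is [2, 2, 2, 1, 2, 1]; the two degree-1 vertices d and f are the ends of a path, so G = P_6. A path has exactly one nontrivial symmetry — reversal — giving Aut(G) of order 2.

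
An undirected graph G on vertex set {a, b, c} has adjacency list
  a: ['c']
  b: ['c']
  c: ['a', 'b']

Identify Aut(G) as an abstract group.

C_2

The degree sequence is [1, 1, 2]; the two degree-1 vertices a and b are the ends of a path, so G = P_3. The only nontrivial automorphism of a path is the end-to-end reflection, so Aut(G) ≅ Z_2.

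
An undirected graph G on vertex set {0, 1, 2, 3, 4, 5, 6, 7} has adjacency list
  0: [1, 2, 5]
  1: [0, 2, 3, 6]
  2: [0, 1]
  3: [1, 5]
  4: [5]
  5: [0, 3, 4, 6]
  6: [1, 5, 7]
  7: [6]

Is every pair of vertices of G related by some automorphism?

Automorphisms preserve degree, but G has vertices of degree 1 and vertices of degree 4; no automorphism maps one to the other, so G is not vertex-transitive.

No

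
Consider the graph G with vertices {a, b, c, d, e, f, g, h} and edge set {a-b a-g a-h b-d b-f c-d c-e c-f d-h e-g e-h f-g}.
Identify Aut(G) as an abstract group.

G is 3-regular and bipartite on 2^3 = 8 vertices with girth 4; it is the hypercube graph Q_3. The symmetry group of the 3-cube is the hyperoctahedral group B_3 = Z_2 ≀ S_3, of order 2^3·3! = 48.

Z_2^3 ⋊ S_3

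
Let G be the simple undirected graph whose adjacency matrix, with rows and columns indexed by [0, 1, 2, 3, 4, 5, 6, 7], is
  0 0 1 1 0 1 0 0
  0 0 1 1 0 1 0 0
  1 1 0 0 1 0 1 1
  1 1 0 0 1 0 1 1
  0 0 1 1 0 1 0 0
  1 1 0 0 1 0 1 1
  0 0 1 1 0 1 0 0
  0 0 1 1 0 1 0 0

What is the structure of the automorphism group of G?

S_3 × S_5

The vertices split by degree into {2, 3, 5} (degree 5) and {0, 1, 4, 6, 7} (degree 3); every edge runs between the two parts, so G is the complete bipartite graph K_{3,5}. Automorphisms preserve the bipartition setwise (since the parts differ in size) and act as S_3 × S_5 within it; |Aut| = 720.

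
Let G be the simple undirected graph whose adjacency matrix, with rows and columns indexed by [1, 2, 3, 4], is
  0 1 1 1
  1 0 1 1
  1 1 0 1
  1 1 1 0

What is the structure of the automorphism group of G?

All 4 vertices are pairwise adjacent: G = K_4. Any permutation of the 4 vertices preserves K_4, so Aut(K_4) = S_4 of order 4! = 24.

S_4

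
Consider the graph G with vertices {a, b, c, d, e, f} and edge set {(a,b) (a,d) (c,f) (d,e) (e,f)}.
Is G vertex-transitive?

Automorphisms preserve degree, but G has vertices of degree 1 and vertices of degree 2; no automorphism maps one to the other, so G is not vertex-transitive.

No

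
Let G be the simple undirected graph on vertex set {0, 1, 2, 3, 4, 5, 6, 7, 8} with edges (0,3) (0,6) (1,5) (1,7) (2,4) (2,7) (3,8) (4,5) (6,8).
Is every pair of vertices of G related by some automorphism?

No

G has two connected components, {1, 2, 4, 5, 7} and {0, 3, 6, 8}; each is 2-regular, so G = C_5 ⊔ C_4. The orbit of 0 under Aut(G) is {0, 3, 6, 8}, which does not contain 1, so G is not vertex-transitive.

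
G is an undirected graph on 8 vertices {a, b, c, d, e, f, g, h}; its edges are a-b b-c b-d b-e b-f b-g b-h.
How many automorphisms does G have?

5040

Vertex b has degree 7 and every other vertex has degree 1, so G is the star K_{1,7} with centre b. Any automorphism fixes the centre and permutes the 7 leaves freely, so Aut(G) ≅ S_7 of order 7! = 5040.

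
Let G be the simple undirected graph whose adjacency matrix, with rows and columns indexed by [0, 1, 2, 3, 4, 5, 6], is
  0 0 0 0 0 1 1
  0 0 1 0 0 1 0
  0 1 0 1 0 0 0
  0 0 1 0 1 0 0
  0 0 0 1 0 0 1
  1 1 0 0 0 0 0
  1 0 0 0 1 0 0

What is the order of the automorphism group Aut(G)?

G is 2-regular and connected on 7 vertices, i.e. the cycle C_7. C_7 has 7 rotations and 7 reflections, so Aut(C_7) ≅ D_7 of order 14.

14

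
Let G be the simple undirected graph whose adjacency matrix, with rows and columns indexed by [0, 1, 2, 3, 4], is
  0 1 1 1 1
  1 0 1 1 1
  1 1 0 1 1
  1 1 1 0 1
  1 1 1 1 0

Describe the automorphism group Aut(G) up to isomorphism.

All 5 vertices are pairwise adjacent: G = K_5. Any permutation of the 5 vertices preserves K_5, so Aut(K_5) = S_5 of order 5! = 120.

S_5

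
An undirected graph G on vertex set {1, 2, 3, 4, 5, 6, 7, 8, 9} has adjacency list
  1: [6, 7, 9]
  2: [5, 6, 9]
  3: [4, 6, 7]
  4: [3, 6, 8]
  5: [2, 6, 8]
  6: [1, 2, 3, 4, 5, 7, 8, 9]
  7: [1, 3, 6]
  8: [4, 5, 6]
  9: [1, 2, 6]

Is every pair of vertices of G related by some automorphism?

No

Vertex 6 is the only vertex of degree 8, so every automorphism fixes it; G is not vertex-transitive.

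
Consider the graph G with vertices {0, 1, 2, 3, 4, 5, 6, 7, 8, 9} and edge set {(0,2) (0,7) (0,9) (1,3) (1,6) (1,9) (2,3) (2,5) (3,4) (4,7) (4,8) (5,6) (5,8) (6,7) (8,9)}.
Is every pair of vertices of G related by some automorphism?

Yes

G is 3-regular on 10 vertices with no triangles and no 4-cycles (girth 5): this is the Petersen graph. Viewing the Petersen graph as the Kneser graph K(5,2) — vertices are 2-subsets of {1,…,5}, edges join disjoint pairs — its automorphisms are exactly the permutations of the 5-element set, so Aut ≅ S_5 of order 120. This group acts transitively on the 10 vertices.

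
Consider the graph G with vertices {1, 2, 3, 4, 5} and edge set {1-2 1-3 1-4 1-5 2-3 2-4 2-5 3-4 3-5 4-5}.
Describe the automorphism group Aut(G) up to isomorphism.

the symmetric group on 5 letters

All 5 vertices are pairwise adjacent: G = K_5. Every bijection on the vertex set is an automorphism of K_5; hence Aut(K_5) ≅ S_5, order 120.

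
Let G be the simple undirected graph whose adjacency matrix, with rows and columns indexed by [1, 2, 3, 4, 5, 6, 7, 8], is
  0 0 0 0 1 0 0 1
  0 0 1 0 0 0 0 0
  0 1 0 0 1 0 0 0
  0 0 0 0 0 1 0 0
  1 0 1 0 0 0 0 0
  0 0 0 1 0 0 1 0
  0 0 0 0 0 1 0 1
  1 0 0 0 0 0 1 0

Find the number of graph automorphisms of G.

2

The degree sequence is [2, 1, 2, 1, 2, 2, 2, 2]; the two degree-1 vertices 2 and 4 are the ends of a path, so G = P_8. A path has exactly one nontrivial symmetry — reversal — giving Aut(G) of order 2.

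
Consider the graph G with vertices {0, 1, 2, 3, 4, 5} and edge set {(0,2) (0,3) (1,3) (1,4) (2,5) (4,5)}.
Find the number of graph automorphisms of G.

Every vertex has degree 2 and the graph is connected, so G is the 6-cycle C_6. The automorphisms of the 6-cycle are exactly the symmetries of a regular 6-gon: the dihedral group D_6, |D_6| = 12.

12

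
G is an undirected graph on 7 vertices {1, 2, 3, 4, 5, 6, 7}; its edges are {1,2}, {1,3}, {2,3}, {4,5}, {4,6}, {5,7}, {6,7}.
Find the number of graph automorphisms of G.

G has two connected components, {4, 5, 6, 7} and {1, 2, 3}; each is 2-regular, so G = C_4 ⊔ C_3. No automorphism exchanges components of different sizes, hence Aut(G) is the direct product D_3 × D_4, order 48.

48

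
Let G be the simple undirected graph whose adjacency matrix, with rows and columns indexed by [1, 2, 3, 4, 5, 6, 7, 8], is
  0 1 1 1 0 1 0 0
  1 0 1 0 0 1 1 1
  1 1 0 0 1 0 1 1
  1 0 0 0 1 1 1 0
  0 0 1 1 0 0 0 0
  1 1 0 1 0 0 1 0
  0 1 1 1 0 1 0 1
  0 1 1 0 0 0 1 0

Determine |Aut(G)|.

1

The degree sequence is [4, 5, 5, 4, 2, 4, 5, 3]. Checking the degree-preserving permutations of the vertex set shows that none except the identity preserves every edge, so Aut(G) is trivial.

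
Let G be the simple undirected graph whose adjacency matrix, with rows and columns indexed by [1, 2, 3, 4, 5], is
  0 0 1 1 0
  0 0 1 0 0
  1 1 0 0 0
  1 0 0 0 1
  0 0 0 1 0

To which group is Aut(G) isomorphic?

the cyclic group of order 2

The degree sequence is [2, 1, 2, 2, 1]; the two degree-1 vertices 2 and 5 are the ends of a path, so G = P_5. A path has exactly one nontrivial symmetry — reversal — giving Aut(G) of order 2.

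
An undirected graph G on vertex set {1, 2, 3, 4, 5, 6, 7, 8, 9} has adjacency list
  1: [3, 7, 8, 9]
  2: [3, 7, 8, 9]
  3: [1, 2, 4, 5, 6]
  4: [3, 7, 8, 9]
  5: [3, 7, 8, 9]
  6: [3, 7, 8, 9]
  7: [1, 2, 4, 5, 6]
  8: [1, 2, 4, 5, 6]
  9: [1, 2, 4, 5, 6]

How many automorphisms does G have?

The vertices split by degree into {3, 7, 8, 9} (degree 5) and {1, 2, 4, 5, 6} (degree 4); every edge runs between the two parts, so G is the complete bipartite graph K_{4,5}. The parts have unequal sizes, so no automorphism swaps them; each part is permuted independently, giving S_5 × S_4 of order 5!·4! = 2880.

2880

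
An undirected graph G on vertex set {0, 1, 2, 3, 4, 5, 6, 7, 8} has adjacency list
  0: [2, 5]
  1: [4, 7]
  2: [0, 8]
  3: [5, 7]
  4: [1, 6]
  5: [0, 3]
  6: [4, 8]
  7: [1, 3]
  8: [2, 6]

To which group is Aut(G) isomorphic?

Every vertex has degree 2 and the graph is connected, so G is the 9-cycle C_9. C_9 has 9 rotations and 9 reflections, so Aut(C_9) ≅ D_9 of order 18.

the dihedral group of order 18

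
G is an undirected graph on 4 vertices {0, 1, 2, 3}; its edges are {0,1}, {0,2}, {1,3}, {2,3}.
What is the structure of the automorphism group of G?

G is 2-regular and bipartite on 2^2 = 4 vertices with girth 4; it is the hypercube graph Q_2. Aut(Q_2) consists of the signed permutations of the 2 coordinate axes: 2! permutations times 2^2 sign flips, so |Aut| = 2^2·2! = 8.

the dihedral group of order 8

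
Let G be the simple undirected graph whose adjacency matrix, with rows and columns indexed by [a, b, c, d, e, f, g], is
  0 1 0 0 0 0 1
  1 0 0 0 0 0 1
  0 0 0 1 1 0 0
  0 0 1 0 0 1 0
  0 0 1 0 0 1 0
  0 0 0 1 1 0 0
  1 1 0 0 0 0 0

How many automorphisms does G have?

48

G has two connected components, {c, d, e, f} and {a, b, g}; each is 2-regular, so G = C_4 ⊔ C_3. No automorphism exchanges components of different sizes, hence Aut(G) is the direct product D_4 × D_3, order 48.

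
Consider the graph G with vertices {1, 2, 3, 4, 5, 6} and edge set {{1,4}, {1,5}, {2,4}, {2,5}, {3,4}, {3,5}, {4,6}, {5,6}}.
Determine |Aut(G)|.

48

The vertices split by degree into {4, 5} (degree 4) and {1, 2, 3, 6} (degree 2); every edge runs between the two parts, so G is the complete bipartite graph K_{2,4}. The parts have unequal sizes, so no automorphism swaps them; each part is permuted independently, giving S_4 × S_2 of order 4!·2! = 48.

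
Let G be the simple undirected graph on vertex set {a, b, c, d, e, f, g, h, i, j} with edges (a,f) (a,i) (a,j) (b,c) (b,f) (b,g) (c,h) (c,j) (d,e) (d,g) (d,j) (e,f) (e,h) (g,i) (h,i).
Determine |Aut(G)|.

G is 3-regular on 10 vertices with no triangles and no 4-cycles (girth 5): this is the Petersen graph. It is a classical fact that the Petersen graph has automorphism group S_5 (order 120), arising from its description as the Kneser graph K(5,2).

120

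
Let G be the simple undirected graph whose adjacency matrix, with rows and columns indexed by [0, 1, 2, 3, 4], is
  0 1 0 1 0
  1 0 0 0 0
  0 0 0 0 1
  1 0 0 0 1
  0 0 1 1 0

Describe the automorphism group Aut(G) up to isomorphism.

The degree sequence is [2, 1, 1, 2, 2]; the two degree-1 vertices 1 and 2 are the ends of a path, so G = P_5. The only nontrivial automorphism of a path is the end-to-end reflection, so Aut(G) ≅ Z_2.

the cyclic group of order 2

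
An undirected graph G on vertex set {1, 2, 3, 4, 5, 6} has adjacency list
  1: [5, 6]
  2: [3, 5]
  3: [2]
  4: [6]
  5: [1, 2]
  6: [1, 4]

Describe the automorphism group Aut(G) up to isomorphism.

The degree sequence is [2, 2, 1, 1, 2, 2]; the two degree-1 vertices 3 and 4 are the ends of a path, so G = P_6. The only nontrivial automorphism of a path is the end-to-end reflection, so Aut(G) ≅ Z_2.

the cyclic group of order 2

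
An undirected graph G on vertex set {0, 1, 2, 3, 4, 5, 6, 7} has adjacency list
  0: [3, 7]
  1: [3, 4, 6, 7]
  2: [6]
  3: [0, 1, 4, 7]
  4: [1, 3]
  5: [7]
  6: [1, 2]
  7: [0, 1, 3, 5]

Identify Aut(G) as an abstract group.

The degree sequence is [2, 4, 1, 4, 2, 1, 2, 4]. Checking the degree-preserving permutations of the vertex set shows that none except the identity preserves every edge, so Aut(G) is trivial.

{e}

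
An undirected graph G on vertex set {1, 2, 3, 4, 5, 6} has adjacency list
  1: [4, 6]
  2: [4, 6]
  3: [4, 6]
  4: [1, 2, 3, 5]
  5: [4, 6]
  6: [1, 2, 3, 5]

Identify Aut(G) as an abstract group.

S_4 × S_2

The vertices split by degree into {4, 6} (degree 4) and {1, 2, 3, 5} (degree 2); every edge runs between the two parts, so G is the complete bipartite graph K_{2,4}. Automorphisms preserve the bipartition setwise (since the parts differ in size) and act as S_4 × S_2 within it; |Aut| = 48.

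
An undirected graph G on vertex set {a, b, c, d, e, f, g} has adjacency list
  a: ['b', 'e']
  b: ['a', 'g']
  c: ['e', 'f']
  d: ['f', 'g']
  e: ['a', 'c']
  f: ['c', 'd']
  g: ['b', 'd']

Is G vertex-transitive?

Yes

Every vertex has degree 2 and the graph is connected, so G is the 7-cycle C_7. The automorphisms of the 7-cycle are exactly the symmetries of a regular 7-gon: the dihedral group D_7, |D_7| = 14. Under this action every vertex can be carried to every other, so G is vertex-transitive.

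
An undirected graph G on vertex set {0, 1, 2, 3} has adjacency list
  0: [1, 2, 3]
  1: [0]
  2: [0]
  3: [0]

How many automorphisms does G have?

Vertex 0 has degree 3 and every other vertex has degree 1, so G is the star K_{1,3} with centre 0. The 3 leaves are pairwise interchangeable while the centre is fixed, giving Aut(G) = S_3.

6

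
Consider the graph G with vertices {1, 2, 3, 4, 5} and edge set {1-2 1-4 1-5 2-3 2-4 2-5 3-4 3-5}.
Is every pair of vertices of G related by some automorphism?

Vertex 2 is the only vertex of degree 4, so every automorphism fixes it; G is not vertex-transitive.

No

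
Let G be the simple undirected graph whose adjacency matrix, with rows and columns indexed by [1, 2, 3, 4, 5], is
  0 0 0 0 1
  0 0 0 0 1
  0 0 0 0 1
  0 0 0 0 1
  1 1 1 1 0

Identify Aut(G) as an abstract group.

the symmetric group on 4 letters

Vertex 5 has degree 4 and every other vertex has degree 1, so G is the star K_{1,4} with centre 5. Any automorphism fixes the centre and permutes the 4 leaves freely, so Aut(G) ≅ S_4 of order 4! = 24.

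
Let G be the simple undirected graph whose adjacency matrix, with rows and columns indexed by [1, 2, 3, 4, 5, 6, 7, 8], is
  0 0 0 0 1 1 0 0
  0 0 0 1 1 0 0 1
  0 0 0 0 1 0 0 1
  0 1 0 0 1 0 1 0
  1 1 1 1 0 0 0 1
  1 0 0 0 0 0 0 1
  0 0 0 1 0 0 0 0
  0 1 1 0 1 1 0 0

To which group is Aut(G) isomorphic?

Degrees alone do not determine every vertex (e.g. 1 and 3 both have degree 2), but their neighbour-degree multisets differ: N(1) has degrees [2, 5] while N(3) has degrees [4, 5]. Repeating this refinement separates all vertices, so the only automorphism is the identity.

the trivial group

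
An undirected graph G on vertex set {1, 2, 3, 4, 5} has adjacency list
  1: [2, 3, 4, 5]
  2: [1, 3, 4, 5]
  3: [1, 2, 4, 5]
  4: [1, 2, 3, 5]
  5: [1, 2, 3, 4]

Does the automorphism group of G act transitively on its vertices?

Yes

All 5 vertices are pairwise adjacent: G = K_5. Every bijection on the vertex set is an automorphism of K_5; hence Aut(K_5) ≅ S_5, order 120. This group acts transitively on the 5 vertices.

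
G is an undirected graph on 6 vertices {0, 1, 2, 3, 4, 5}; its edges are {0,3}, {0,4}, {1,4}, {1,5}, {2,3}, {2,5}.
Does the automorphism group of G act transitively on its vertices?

G is 2-regular and connected on 6 vertices, i.e. the cycle C_6. C_6 has 6 rotations and 6 reflections, so Aut(C_6) ≅ D_6 of order 12. Under this action every vertex can be carried to every other, so G is vertex-transitive.

Yes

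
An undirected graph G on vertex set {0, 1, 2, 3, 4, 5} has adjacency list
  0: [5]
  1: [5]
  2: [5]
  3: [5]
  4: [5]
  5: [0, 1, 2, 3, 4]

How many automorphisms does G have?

120

Vertex 5 has degree 5 and every other vertex has degree 1, so G is the star K_{1,5} with centre 5. Any automorphism fixes the centre and permutes the 5 leaves freely, so Aut(G) ≅ S_5 of order 5! = 120.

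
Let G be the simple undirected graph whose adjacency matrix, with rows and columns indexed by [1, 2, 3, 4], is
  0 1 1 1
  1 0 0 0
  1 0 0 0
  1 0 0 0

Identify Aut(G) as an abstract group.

Vertex 1 has degree 3 and every other vertex has degree 1, so G is the star K_{1,3} with centre 1. Any automorphism fixes the centre and permutes the 3 leaves freely, so Aut(G) ≅ S_3 of order 3! = 6.

S_3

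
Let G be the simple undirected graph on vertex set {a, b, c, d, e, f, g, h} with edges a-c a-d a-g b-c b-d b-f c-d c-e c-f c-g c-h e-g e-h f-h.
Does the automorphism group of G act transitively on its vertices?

No

Vertex c is the only vertex of degree 7, so every automorphism fixes it; G is not vertex-transitive.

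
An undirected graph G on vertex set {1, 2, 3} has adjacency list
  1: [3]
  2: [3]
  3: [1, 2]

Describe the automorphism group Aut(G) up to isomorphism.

C_2

The degree sequence is [1, 1, 2]; the two degree-1 vertices 1 and 2 are the ends of a path, so G = P_3. A path has exactly one nontrivial symmetry — reversal — giving Aut(G) of order 2.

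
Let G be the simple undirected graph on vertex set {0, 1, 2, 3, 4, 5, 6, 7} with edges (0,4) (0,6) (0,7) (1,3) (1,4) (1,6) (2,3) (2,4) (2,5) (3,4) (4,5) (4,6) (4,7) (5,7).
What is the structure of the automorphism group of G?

the dihedral group of order 14

Vertex 4 is the unique vertex of degree 7; the remaining 7 vertices each have degree 3 and induce a cycle, so G is the wheel on 8 vertices with hub 4. With the hub fixed, the remaining symmetry is that of the rim cycle C_7, giving the dihedral group D_7.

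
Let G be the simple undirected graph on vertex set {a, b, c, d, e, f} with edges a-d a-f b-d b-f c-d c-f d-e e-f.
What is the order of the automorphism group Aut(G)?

The vertices split by degree into {d, f} (degree 4) and {a, b, c, e} (degree 2); every edge runs between the two parts, so G is the complete bipartite graph K_{2,4}. The parts have unequal sizes, so no automorphism swaps them; each part is permuted independently, giving S_2 × S_4 of order 2!·4! = 48.

48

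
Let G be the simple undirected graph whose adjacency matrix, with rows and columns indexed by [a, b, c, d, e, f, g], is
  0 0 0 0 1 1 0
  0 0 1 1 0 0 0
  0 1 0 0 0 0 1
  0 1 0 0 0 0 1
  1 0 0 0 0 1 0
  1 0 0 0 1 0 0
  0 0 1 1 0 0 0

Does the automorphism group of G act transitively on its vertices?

No

G has two connected components, {b, c, d, g} and {a, e, f}; each is 2-regular, so G = C_4 ⊔ C_3. The orbit of a under Aut(G) is {a, e, f}, which does not contain b, so G is not vertex-transitive.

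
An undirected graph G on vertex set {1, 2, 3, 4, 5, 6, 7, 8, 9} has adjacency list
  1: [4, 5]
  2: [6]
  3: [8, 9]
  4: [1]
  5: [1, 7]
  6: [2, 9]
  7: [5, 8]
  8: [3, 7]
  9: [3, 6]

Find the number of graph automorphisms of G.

The degree sequence is [2, 1, 2, 1, 2, 2, 2, 2, 2]; the two degree-1 vertices 2 and 4 are the ends of a path, so G = P_9. A path has exactly one nontrivial symmetry — reversal — giving Aut(G) of order 2.

2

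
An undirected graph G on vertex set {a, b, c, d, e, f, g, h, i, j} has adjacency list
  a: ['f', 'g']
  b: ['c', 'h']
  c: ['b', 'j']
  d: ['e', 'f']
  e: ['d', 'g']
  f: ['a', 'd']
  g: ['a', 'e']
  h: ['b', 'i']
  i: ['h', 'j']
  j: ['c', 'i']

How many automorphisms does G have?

G has two connected components, {b, c, h, i, j} and {a, d, e, f, g}; each is 2-regular, so G = C_5 ⊔ C_5. Aut of a disjoint union of two copies of C_5 is the wreath product D_5 ≀ Z_2, of order 2·10² = 200.

200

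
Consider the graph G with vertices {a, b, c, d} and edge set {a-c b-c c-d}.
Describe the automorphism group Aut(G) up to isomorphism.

Vertex c has degree 3 and every other vertex has degree 1, so G is the star K_{1,3} with centre c. Any automorphism fixes the centre and permutes the 3 leaves freely, so Aut(G) ≅ S_3 of order 3! = 6.

the symmetric group on 3 letters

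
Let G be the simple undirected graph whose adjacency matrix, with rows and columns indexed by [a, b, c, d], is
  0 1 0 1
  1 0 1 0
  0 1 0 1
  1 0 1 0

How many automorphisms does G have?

8

Every vertex has degree 2 and the graph is connected, so G is the 4-cycle C_4. The automorphisms of the 4-cycle are exactly the symmetries of a regular 4-gon: the dihedral group D_4, |D_4| = 8.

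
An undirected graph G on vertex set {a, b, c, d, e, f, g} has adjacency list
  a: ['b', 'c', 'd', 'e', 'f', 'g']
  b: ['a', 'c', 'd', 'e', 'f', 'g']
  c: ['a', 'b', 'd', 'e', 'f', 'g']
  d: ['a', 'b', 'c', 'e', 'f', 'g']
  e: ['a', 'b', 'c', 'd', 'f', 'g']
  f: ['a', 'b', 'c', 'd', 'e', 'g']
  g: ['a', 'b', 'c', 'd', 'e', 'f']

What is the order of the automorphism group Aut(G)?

5040

Every vertex has degree 6, so G is the complete graph K_7. Any permutation of the 7 vertices preserves K_7, so Aut(K_7) = S_7 of order 7! = 5040.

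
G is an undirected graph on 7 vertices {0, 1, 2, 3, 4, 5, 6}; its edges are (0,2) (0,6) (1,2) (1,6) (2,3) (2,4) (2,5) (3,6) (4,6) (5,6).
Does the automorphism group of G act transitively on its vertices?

Automorphisms preserve degree, but G has vertices of degree 2 and vertices of degree 5; no automorphism maps one to the other, so G is not vertex-transitive.

No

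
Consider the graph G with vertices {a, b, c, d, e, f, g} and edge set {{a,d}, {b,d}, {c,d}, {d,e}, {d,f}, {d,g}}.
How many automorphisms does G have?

720

Vertex d has degree 6 and every other vertex has degree 1, so G is the star K_{1,6} with centre d. The 6 leaves are pairwise interchangeable while the centre is fixed, giving Aut(G) = S_6.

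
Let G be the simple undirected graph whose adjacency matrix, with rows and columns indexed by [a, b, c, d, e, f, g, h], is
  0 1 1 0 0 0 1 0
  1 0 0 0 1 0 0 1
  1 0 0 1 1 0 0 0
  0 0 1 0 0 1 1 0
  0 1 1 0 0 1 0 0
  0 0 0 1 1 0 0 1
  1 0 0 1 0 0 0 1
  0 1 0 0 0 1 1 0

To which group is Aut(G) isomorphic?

the hyperoctahedral group B_3

G is 3-regular and bipartite on 2^3 = 8 vertices with girth 4; it is the hypercube graph Q_3. Aut(Q_3) consists of the signed permutations of the 3 coordinate axes: 3! permutations times 2^3 sign flips, so |Aut| = 2^3·3! = 48.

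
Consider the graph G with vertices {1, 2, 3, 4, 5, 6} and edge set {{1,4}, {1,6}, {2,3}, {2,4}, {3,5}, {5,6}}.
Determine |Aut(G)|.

12

G is 2-regular and connected on 6 vertices, i.e. the cycle C_6. C_6 has 6 rotations and 6 reflections, so Aut(C_6) ≅ D_6 of order 12.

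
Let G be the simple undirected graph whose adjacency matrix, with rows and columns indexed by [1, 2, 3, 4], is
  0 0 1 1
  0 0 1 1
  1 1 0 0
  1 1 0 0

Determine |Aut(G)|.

8

Every vertex has degree 2 and the graph is connected, so G is the 4-cycle C_4. The automorphisms of the 4-cycle are exactly the symmetries of a regular 4-gon: the dihedral group D_4, |D_4| = 8.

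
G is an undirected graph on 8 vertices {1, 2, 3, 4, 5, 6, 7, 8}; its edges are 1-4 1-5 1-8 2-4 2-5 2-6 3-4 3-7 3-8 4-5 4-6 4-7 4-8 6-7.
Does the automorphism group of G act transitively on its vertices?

Vertex 4 is the only vertex of degree 7, so every automorphism fixes it; G is not vertex-transitive.

No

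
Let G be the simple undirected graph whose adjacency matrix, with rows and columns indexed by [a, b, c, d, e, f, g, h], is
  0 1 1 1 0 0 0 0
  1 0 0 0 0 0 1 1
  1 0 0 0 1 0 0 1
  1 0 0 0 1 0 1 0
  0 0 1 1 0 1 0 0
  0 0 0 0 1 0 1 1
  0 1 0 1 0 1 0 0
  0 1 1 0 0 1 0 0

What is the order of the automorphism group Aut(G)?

G is 3-regular and bipartite on 2^3 = 8 vertices with girth 4; it is the hypercube graph Q_3. The symmetry group of the 3-cube is the hyperoctahedral group B_3 = Z_2 ≀ S_3, of order 2^3·3! = 48.

48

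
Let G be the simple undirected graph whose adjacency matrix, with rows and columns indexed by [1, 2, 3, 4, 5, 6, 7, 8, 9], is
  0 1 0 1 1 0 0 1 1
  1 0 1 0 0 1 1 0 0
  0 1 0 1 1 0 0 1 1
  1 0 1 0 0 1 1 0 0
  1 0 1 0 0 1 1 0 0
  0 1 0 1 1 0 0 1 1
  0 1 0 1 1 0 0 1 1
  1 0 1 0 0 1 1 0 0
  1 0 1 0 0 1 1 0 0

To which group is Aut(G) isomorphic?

S_4 × S_5

The vertices split by degree into {1, 3, 6, 7} (degree 5) and {2, 4, 5, 8, 9} (degree 4); every edge runs between the two parts, so G is the complete bipartite graph K_{4,5}. The parts have unequal sizes, so no automorphism swaps them; each part is permuted independently, giving S_4 × S_5 of order 4!·5! = 2880.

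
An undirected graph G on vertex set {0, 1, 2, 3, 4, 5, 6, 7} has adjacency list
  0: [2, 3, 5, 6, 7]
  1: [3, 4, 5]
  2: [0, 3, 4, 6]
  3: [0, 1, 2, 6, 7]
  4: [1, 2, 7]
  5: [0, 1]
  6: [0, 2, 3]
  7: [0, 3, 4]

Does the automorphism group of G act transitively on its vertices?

Vertex 2 is the only vertex of degree 4, so every automorphism fixes it; G is not vertex-transitive.

No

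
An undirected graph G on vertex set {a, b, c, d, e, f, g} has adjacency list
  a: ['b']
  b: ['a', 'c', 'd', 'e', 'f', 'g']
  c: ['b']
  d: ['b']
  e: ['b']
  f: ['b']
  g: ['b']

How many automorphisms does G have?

Vertex b has degree 6 and every other vertex has degree 1, so G is the star K_{1,6} with centre b. The 6 leaves are pairwise interchangeable while the centre is fixed, giving Aut(G) = S_6.

720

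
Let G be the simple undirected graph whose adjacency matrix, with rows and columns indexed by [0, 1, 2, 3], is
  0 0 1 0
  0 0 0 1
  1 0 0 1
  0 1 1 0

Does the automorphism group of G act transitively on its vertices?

Automorphisms preserve degree, but G has vertices of degree 1 and vertices of degree 2; no automorphism maps one to the other, so G is not vertex-transitive.

No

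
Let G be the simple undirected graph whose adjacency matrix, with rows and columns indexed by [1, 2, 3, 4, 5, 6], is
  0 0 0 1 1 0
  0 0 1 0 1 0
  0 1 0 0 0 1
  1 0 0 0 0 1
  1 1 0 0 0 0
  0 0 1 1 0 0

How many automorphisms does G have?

Every vertex has degree 2 and the graph is connected, so G is the 6-cycle C_6. C_6 has 6 rotations and 6 reflections, so Aut(C_6) ≅ D_6 of order 12.

12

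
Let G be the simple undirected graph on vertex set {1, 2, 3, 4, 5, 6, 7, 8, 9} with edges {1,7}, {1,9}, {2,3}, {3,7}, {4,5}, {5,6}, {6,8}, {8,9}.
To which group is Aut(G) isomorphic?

The degree sequence is [2, 1, 2, 1, 2, 2, 2, 2, 2]; the two degree-1 vertices 2 and 4 are the ends of a path, so G = P_9. The only nontrivial automorphism of a path is the end-to-end reflection, so Aut(G) ≅ Z_2.

C_2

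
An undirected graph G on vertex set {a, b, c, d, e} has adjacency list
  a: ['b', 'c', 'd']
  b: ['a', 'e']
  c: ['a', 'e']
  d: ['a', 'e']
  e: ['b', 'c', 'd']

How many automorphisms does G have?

12

The vertices split by degree into {a, e} (degree 3) and {b, c, d} (degree 2); every edge runs between the two parts, so G is the complete bipartite graph K_{2,3}. The parts have unequal sizes, so no automorphism swaps them; each part is permuted independently, giving S_3 × S_2 of order 3!·2! = 12.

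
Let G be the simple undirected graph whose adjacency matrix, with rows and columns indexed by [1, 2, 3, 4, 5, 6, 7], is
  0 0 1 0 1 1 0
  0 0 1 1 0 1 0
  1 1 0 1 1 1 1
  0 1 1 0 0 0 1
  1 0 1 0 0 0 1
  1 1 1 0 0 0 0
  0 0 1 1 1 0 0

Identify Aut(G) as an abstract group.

D_6

Vertex 3 is the unique vertex of degree 6; the remaining 6 vertices each have degree 3 and induce a cycle, so G is the wheel on 7 vertices with hub 3. Every automorphism fixes the hub and acts on the rim 6-cycle, so Aut(G) ≅ Aut(C_6) = D_6 of order 12.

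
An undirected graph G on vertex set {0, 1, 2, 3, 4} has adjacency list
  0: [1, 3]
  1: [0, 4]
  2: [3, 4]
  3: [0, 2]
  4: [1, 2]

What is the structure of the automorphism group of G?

Every vertex has degree 2 and the graph is connected, so G is the 5-cycle C_5. The automorphisms of the 5-cycle are exactly the symmetries of a regular 5-gon: the dihedral group D_5, |D_5| = 10.

the dihedral group of order 10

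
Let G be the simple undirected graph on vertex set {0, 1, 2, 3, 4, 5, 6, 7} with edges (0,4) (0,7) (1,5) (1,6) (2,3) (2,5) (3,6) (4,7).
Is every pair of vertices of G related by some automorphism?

No

G has two connected components, {1, 2, 3, 5, 6} and {0, 4, 7}; each is 2-regular, so G = C_5 ⊔ C_3. The orbit of 0 under Aut(G) is {0, 4, 7}, which does not contain 1, so G is not vertex-transitive.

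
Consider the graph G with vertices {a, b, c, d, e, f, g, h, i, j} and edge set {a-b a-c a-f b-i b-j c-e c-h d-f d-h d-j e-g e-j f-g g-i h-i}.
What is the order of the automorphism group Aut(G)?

G is 3-regular on 10 vertices with no triangles and no 4-cycles (girth 5): this is the Petersen graph. It is a classical fact that the Petersen graph has automorphism group S_5 (order 120), arising from its description as the Kneser graph K(5,2).

120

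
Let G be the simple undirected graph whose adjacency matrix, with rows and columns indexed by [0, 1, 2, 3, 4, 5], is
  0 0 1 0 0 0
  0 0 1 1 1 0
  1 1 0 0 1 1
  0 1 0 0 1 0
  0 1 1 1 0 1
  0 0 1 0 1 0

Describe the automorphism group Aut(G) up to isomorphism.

{e}

Degrees alone do not determine every vertex (e.g. 2 and 4 both have degree 4), but their neighbour-degree multisets differ: N(2) has degrees [1, 2, 3, 4] while N(4) has degrees [2, 2, 3, 4]. Repeating this refinement separates all vertices, so the only automorphism is the identity.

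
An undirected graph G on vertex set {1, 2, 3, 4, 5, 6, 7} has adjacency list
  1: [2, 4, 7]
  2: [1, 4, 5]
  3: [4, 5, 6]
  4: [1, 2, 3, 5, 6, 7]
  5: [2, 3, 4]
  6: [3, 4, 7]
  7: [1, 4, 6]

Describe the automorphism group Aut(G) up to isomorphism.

Vertex 4 is the unique vertex of degree 6; the remaining 6 vertices each have degree 3 and induce a cycle, so G is the wheel on 7 vertices with hub 4. With the hub fixed, the remaining symmetry is that of the rim cycle C_6, giving the dihedral group D_6.

the dihedral group of order 12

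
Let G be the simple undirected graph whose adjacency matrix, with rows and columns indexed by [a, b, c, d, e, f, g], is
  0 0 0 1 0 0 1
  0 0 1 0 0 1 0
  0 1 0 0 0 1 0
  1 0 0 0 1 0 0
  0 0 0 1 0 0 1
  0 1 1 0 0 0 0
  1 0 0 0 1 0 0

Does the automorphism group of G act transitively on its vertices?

No

G has two connected components, {a, d, e, g} and {b, c, f}; each is 2-regular, so G = C_4 ⊔ C_3. The orbit of a under Aut(G) is {a, d, e, g}, which does not contain b, so G is not vertex-transitive.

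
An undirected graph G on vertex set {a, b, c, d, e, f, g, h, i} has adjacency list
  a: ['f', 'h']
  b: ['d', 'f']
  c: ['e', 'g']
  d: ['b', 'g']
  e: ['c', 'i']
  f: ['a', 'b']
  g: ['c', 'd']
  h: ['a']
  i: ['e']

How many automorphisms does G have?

2

The degree sequence is [2, 2, 2, 2, 2, 2, 2, 1, 1]; the two degree-1 vertices h and i are the ends of a path, so G = P_9. The only nontrivial automorphism of a path is the end-to-end reflection, so Aut(G) ≅ Z_2.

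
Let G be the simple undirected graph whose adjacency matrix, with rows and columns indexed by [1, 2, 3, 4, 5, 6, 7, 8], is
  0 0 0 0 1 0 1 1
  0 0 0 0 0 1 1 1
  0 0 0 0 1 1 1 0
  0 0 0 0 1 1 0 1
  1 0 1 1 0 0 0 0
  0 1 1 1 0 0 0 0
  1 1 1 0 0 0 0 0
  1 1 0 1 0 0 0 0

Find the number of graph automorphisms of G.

48

G is 3-regular and bipartite on 2^3 = 8 vertices with girth 4; it is the hypercube graph Q_3. The symmetry group of the 3-cube is the hyperoctahedral group B_3 = Z_2 ≀ S_3, of order 2^3·3! = 48.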